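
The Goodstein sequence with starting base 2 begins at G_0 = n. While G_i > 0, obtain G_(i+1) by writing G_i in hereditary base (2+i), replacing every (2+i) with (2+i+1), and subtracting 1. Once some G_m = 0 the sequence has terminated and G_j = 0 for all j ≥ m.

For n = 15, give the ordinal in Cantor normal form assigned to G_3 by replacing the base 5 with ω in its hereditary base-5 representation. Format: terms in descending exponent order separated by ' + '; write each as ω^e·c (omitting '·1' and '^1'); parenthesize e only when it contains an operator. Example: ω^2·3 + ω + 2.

ω^(ω + 1) + ω^ω + 2

G_0 = 15. HB_2(15) = 2^(2 + 1) + 2^2 + 2 + 1. Bump = 112. G_1 = 111.
G_1 = 111. HB_3(111) = 3^(3 + 1) + 3^3 + 3. Bump = 1284. G_2 = 1283.
G_2 = 1283. HB_4(1283) = 4^(4 + 1) + 4^4 + 3. Bump = 18753. G_3 = 18752.
G_3 = 18752. HB_5(18752) = 5^(5 + 1) + 5^5 + 2. Bump = 326594. G_4 = 326593.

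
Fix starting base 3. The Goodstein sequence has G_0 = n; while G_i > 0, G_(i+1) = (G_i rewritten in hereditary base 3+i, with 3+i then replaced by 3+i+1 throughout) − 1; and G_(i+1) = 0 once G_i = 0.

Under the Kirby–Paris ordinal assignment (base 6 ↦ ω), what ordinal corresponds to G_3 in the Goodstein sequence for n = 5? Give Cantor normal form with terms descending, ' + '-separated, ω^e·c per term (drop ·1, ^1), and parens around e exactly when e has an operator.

G_0=5  [base 3] 3 + 2  →[3↦4]→  4 + 2 = 6  −1 ⇒ G_1=5
G_1=5  [base 4] 4 + 1  →[4↦5]→  5 + 1 = 6  −1 ⇒ G_2=5
G_2=5  [base 5] 5  →[5↦6]→  6 = 6  −1 ⇒ G_3=5
G_3=5  [base 6] 5  →[6↦7]→  5 = 5  −1 ⇒ G_4=4

5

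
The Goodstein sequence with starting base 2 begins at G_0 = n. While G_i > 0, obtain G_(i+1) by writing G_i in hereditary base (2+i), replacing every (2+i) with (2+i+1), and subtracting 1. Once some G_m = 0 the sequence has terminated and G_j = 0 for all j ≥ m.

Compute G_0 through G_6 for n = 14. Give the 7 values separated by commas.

base 2: 14 = 2^(2 + 1) + 2^2 + 2; at 3: 3^(3 + 1) + 3^3 + 3 = 111; next = 110
base 3: 110 = 3^(3 + 1) + 3^3 + 2; at 4: 4^(4 + 1) + 4^4 + 2 = 1282; next = 1281
base 4: 1281 = 4^(4 + 1) + 4^4 + 1; at 5: 5^(5 + 1) + 5^5 + 1 = 18751; next = 18750
base 5: 18750 = 5^(5 + 1) + 5^5; at 6: 6^(6 + 1) + 6^6 = 326592; next = 326591
base 6: 326591 = 6^(6 + 1) + 5·6^5 + 5·6^4 + 5·6^3 + 5·6^2 + 5·6 + 5; at 7: 7^(7 + 1) + 5·7^5 + 5·7^4 + 5·7^3 + 5·7^2 + 5·7 + 5 = 5862841; next = 5862840
base 7: 5862840 = 7^(7 + 1) + 5·7^5 + 5·7^4 + 5·7^3 + 5·7^2 + 5·7 + 4; at 8: 8^(8 + 1) + 5·8^5 + 5·8^4 + 5·8^3 + 5·8^2 + 5·8 + 4 = 134404972; next = 134404971

14, 110, 1281, 18750, 326591, 5862840, 134404971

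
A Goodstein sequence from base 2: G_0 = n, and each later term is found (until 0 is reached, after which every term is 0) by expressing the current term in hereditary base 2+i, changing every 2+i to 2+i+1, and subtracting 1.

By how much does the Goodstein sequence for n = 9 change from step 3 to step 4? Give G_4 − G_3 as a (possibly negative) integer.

130901

G_0 = 9. HB_2(9) = 2^(2 + 1) + 1. Bump = 82. G_1 = 81.
G_1 = 81. HB_3(81) = 3^(3 + 1). Bump = 1024. G_2 = 1023.
G_2 = 1023. HB_4(1023) = 3·4^4 + 3·4^3 + 3·4^2 + 3·4 + 3. Bump = 9843. G_3 = 9842.
G_3 = 9842. HB_5(9842) = 3·5^5 + 3·5^3 + 3·5^2 + 3·5 + 2. Bump = 140744. G_4 = 140743.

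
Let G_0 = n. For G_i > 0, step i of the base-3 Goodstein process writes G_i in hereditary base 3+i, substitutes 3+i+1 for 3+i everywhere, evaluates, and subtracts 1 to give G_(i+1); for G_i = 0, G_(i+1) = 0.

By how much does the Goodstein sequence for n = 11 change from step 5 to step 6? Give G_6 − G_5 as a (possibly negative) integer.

(0) 11|_3 = 3^2 + 2 ↦ 4^2 + 2|_4 = 18 ⇒ 17
(1) 17|_4 = 4^2 + 1 ↦ 5^2 + 1|_5 = 26 ⇒ 25
(2) 25|_5 = 5^2 ↦ 6^2|_6 = 36 ⇒ 35
(3) 35|_6 = 5·6 + 5 ↦ 5·7 + 5|_7 = 40 ⇒ 39
(4) 39|_7 = 5·7 + 4 ↦ 5·8 + 4|_8 = 44 ⇒ 43
(5) 43|_8 = 5·8 + 3 ↦ 5·9 + 3|_9 = 48 ⇒ 47

4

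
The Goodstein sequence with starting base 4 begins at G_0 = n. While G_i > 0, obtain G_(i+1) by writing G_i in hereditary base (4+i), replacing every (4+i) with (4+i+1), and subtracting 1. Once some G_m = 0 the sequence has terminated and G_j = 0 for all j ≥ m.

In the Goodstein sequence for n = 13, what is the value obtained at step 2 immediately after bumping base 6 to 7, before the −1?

base 4: 13 = 3·4 + 1; at 5: 3·5 + 1 = 16; next = 15
base 5: 15 = 3·5; at 6: 3·6 = 18; next = 17
base 6: 17 = 2·6 + 5; at 7: 2·7 + 5 = 19; next = 18

19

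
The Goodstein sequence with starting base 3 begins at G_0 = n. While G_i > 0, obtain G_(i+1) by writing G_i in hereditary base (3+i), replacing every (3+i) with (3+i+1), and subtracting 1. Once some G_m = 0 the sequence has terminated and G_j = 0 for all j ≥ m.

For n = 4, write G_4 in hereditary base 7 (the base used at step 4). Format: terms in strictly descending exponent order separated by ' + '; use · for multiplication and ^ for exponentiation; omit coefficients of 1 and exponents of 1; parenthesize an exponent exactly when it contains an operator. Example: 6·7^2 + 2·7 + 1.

[0] 4 ≡ 3 + 1 (base 3). Lift 4: 5. −1: 4.
[1] 4 ≡ 4 (base 4). Lift 5: 5. −1: 4.
[2] 4 ≡ 4 (base 5). Lift 6: 4. −1: 3.
[3] 3 ≡ 3 (base 6). Lift 7: 3. −1: 2.

2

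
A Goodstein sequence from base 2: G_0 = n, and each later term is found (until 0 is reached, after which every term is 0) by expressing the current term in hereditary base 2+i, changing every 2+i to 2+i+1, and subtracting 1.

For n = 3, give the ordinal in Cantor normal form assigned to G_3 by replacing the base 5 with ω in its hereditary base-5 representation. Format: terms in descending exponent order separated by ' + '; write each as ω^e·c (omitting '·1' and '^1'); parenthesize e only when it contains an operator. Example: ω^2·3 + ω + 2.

G_0=3  [base 2] 2 + 1  →[2↦3]→  3 + 1 = 4  −1 ⇒ G_1=3
G_1=3  [base 3] 3  →[3↦4]→  4 = 4  −1 ⇒ G_2=3
G_2=3  [base 4] 3  →[4↦5]→  3 = 3  −1 ⇒ G_3=2
G_3=2  [base 5] 2  →[5↦6]→  2 = 2  −1 ⇒ G_4=1

2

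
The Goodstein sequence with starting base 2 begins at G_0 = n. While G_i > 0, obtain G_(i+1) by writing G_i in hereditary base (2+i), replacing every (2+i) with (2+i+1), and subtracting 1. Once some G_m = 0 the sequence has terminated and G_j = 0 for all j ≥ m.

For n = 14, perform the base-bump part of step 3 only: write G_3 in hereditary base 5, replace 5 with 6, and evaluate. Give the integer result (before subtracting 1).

326592

14 —HB2→ 2^(2 + 1) + 2^2 + 2 —bump→ 3^(3 + 1) + 3^3 + 3 = 111 —(−1)→ 110
110 —HB3→ 3^(3 + 1) + 3^3 + 2 —bump→ 4^(4 + 1) + 4^4 + 2 = 1282 —(−1)→ 1281
1281 —HB4→ 4^(4 + 1) + 4^4 + 1 —bump→ 5^(5 + 1) + 5^5 + 1 = 18751 —(−1)→ 18750
18750 —HB5→ 5^(5 + 1) + 5^5 —bump→ 6^(6 + 1) + 6^6 = 326592 —(−1)→ 326591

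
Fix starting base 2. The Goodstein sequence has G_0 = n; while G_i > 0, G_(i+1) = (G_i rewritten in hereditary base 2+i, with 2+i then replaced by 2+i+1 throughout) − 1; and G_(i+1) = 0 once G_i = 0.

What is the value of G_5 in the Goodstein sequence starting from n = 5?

(0) 5|_2 = 2^2 + 1 ↦ 3^3 + 1|_3 = 28 ⇒ 27
(1) 27|_3 = 3^3 ↦ 4^4|_4 = 256 ⇒ 255
(2) 255|_4 = 3·4^3 + 3·4^2 + 3·4 + 3 ↦ 3·5^3 + 3·5^2 + 3·5 + 3|_5 = 468 ⇒ 467
(3) 467|_5 = 3·5^3 + 3·5^2 + 3·5 + 2 ↦ 3·6^3 + 3·6^2 + 3·6 + 2|_6 = 776 ⇒ 775
(4) 775|_6 = 3·6^3 + 3·6^2 + 3·6 + 1 ↦ 3·7^3 + 3·7^2 + 3·7 + 1|_7 = 1198 ⇒ 1197
(5) 1197|_7 = 3·7^3 + 3·7^2 + 3·7 ↦ 3·8^3 + 3·8^2 + 3·8|_8 = 1752 ⇒ 1751

1197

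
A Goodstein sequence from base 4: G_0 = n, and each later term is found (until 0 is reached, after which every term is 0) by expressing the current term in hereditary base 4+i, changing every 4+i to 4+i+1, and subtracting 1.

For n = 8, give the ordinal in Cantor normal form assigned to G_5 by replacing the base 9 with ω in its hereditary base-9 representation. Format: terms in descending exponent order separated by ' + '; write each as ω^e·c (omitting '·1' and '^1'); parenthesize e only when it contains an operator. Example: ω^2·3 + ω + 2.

ω

G_0 = 8. HB_4(8) = 2·4. Bump = 10. G_1 = 9.
G_1 = 9. HB_5(9) = 5 + 4. Bump = 10. G_2 = 9.
G_2 = 9. HB_6(9) = 6 + 3. Bump = 10. G_3 = 9.
G_3 = 9. HB_7(9) = 7 + 2. Bump = 10. G_4 = 9.
G_4 = 9. HB_8(9) = 8 + 1. Bump = 10. G_5 = 9.
G_5 = 9. HB_9(9) = 9. Bump = 10. G_6 = 9.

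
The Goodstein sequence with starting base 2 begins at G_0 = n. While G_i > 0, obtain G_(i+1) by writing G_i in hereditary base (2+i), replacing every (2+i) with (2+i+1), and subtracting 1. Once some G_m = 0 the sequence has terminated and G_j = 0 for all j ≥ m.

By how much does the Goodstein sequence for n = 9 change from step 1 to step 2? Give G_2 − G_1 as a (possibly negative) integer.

942

step 0: 9 = 2^(2 + 1) + 1; sub 3 for 2: 3^(3 + 1) + 1; = 82; G_1 = 82−1 = 81
step 1: 81 = 3^(3 + 1); sub 4 for 3: 4^(4 + 1); = 1024; G_2 = 1024−1 = 1023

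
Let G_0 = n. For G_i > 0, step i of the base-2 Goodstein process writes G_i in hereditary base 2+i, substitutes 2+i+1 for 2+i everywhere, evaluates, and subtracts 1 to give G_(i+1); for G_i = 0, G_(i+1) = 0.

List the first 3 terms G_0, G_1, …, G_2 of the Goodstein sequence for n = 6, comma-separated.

base 2: 6 = 2^2 + 2; at 3: 3^3 + 3 = 30; next = 29
base 3: 29 = 3^3 + 2; at 4: 4^4 + 2 = 258; next = 257

6, 29, 257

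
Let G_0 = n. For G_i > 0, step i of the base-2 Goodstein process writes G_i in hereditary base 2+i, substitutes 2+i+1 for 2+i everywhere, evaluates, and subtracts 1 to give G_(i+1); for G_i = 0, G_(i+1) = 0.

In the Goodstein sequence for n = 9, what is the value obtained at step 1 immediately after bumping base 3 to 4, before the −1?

1024

9 —HB2→ 2^(2 + 1) + 1 —bump→ 3^(3 + 1) + 1 = 82 —(−1)→ 81
81 —HB3→ 3^(3 + 1) —bump→ 4^(4 + 1) = 1024 —(−1)→ 1023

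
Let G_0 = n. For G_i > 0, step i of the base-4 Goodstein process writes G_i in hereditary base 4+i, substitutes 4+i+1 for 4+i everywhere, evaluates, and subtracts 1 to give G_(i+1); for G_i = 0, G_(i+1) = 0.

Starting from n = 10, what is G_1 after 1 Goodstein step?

11

G_0 = 10. HB_4(10) = 2·4 + 2. Bump = 12. G_1 = 11.
G_1 = 11. HB_5(11) = 2·5 + 1. Bump = 13. G_2 = 12.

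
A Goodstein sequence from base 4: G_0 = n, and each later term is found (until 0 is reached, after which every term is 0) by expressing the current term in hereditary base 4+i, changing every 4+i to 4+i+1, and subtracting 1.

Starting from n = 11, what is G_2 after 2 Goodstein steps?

13

step 0: 11 = 2·4 + 3; sub 5 for 4: 2·5 + 3; = 13; G_1 = 13−1 = 12
step 1: 12 = 2·5 + 2; sub 6 for 5: 2·6 + 2; = 14; G_2 = 14−1 = 13
step 2: 13 = 2·6 + 1; sub 7 for 6: 2·7 + 1; = 15; G_3 = 15−1 = 14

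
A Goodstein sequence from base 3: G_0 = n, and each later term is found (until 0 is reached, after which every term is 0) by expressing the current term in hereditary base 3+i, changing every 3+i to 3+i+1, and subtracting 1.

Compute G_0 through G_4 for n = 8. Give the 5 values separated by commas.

8, 9, 10, 11, 11

[0] 8 ≡ 2·3 + 2 (base 3). Lift 4: 10. −1: 9.
[1] 9 ≡ 2·4 + 1 (base 4). Lift 5: 11. −1: 10.
[2] 10 ≡ 2·5 (base 5). Lift 6: 12. −1: 11.
[3] 11 ≡ 6 + 5 (base 6). Lift 7: 12. −1: 11.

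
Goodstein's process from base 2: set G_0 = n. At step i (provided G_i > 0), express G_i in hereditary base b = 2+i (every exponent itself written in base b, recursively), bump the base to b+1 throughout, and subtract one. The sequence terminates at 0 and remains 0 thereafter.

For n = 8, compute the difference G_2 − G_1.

473

8 —HB2→ 2^(2 + 1) —bump→ 3^(3 + 1) = 81 —(−1)→ 80
80 —HB3→ 2·3^3 + 2·3^2 + 2·3 + 2 —bump→ 2·4^4 + 2·4^2 + 2·4 + 2 = 554 —(−1)→ 553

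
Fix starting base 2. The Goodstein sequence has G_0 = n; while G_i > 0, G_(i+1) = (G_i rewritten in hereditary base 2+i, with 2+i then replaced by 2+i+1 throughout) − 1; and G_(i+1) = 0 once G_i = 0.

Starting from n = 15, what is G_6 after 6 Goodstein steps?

G_0=15  [base 2] 2^(2 + 1) + 2^2 + 2 + 1  →[2↦3]→  3^(3 + 1) + 3^3 + 3 + 1 = 112  −1 ⇒ G_1=111
G_1=111  [base 3] 3^(3 + 1) + 3^3 + 3  →[3↦4]→  4^(4 + 1) + 4^4 + 4 = 1284  −1 ⇒ G_2=1283
G_2=1283  [base 4] 4^(4 + 1) + 4^4 + 3  →[4↦5]→  5^(5 + 1) + 5^5 + 3 = 18753  −1 ⇒ G_3=18752
G_3=18752  [base 5] 5^(5 + 1) + 5^5 + 2  →[5↦6]→  6^(6 + 1) + 6^6 + 2 = 326594  −1 ⇒ G_4=326593
G_4=326593  [base 6] 6^(6 + 1) + 6^6 + 1  →[6↦7]→  7^(7 + 1) + 7^7 + 1 = 6588345  −1 ⇒ G_5=6588344
G_5=6588344  [base 7] 7^(7 + 1) + 7^7  →[7↦8]→  8^(8 + 1) + 8^8 = 150994944  −1 ⇒ G_6=150994943

150994943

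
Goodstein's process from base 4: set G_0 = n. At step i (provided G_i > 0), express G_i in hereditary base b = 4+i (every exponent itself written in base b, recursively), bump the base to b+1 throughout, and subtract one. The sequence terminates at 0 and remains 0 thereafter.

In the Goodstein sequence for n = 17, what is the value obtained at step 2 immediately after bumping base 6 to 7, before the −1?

40

[0] 17 ≡ 4^2 + 1 (base 4). Lift 5: 26. −1: 25.
[1] 25 ≡ 5^2 (base 5). Lift 6: 36. −1: 35.
[2] 35 ≡ 5·6 + 5 (base 6). Lift 7: 40. −1: 39.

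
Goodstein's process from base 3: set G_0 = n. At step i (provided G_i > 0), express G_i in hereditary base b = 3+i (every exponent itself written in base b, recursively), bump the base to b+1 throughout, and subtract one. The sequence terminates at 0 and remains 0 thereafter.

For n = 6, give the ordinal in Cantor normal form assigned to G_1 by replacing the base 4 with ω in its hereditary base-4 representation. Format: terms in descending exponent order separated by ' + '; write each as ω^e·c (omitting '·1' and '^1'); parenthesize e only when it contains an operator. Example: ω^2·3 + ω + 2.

(0) 6|_3 = 2·3 ↦ 2·4|_4 = 8 ⇒ 7
(1) 7|_4 = 4 + 3 ↦ 5 + 3|_5 = 8 ⇒ 7

ω + 3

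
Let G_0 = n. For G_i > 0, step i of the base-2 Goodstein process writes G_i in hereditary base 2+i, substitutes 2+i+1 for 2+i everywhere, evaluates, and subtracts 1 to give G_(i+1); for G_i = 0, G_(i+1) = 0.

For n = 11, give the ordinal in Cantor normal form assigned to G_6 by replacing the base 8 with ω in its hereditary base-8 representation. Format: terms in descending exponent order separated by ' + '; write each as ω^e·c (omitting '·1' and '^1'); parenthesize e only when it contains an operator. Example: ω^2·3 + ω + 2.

(0) 11|_2 = 2^(2 + 1) + 2 + 1 ↦ 3^(3 + 1) + 3 + 1|_3 = 85 ⇒ 84
(1) 84|_3 = 3^(3 + 1) + 3 ↦ 4^(4 + 1) + 4|_4 = 1028 ⇒ 1027
(2) 1027|_4 = 4^(4 + 1) + 3 ↦ 5^(5 + 1) + 3|_5 = 15628 ⇒ 15627
(3) 15627|_5 = 5^(5 + 1) + 2 ↦ 6^(6 + 1) + 2|_6 = 279938 ⇒ 279937
(4) 279937|_6 = 6^(6 + 1) + 1 ↦ 7^(7 + 1) + 1|_7 = 5764802 ⇒ 5764801
(5) 5764801|_7 = 7^(7 + 1) ↦ 8^(8 + 1)|_8 = 134217728 ⇒ 134217727
(6) 134217727|_8 = 7·8^8 + 7·8^7 + 7·8^6 + 7·8^5 + 7·8^4 + 7·8^3 + 7·8^2 + 7·8 + 7 ↦ 7·9^9 + 7·9^7 + 7·9^6 + 7·9^5 + 7·9^4 + 7·9^3 + 7·9^2 + 7·9 + 7|_9 = 2749609303 ⇒ 2749609302

ω^ω·7 + ω^7·7 + ω^6·7 + ω^5·7 + ω^4·7 + ω^3·7 + ω^2·7 + ω·7 + 7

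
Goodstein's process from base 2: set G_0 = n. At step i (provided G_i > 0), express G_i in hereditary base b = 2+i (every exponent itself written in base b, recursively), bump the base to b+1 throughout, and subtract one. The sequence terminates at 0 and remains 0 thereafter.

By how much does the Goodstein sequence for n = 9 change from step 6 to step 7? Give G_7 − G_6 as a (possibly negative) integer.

1111930522

step 0: 9 = 2^(2 + 1) + 1; sub 3 for 2: 3^(3 + 1) + 1; = 82; G_1 = 82−1 = 81
step 1: 81 = 3^(3 + 1); sub 4 for 3: 4^(4 + 1); = 1024; G_2 = 1024−1 = 1023
step 2: 1023 = 3·4^4 + 3·4^3 + 3·4^2 + 3·4 + 3; sub 5 for 4: 3·5^5 + 3·5^3 + 3·5^2 + 3·5 + 3; = 9843; G_3 = 9843−1 = 9842
step 3: 9842 = 3·5^5 + 3·5^3 + 3·5^2 + 3·5 + 2; sub 6 for 5: 3·6^6 + 3·6^3 + 3·6^2 + 3·6 + 2; = 140744; G_4 = 140744−1 = 140743
step 4: 140743 = 3·6^6 + 3·6^3 + 3·6^2 + 3·6 + 1; sub 7 for 6: 3·7^7 + 3·7^3 + 3·7^2 + 3·7 + 1; = 2471827; G_5 = 2471827−1 = 2471826
step 5: 2471826 = 3·7^7 + 3·7^3 + 3·7^2 + 3·7; sub 8 for 7: 3·8^8 + 3·8^3 + 3·8^2 + 3·8; = 50333400; G_6 = 50333400−1 = 50333399
step 6: 50333399 = 3·8^8 + 3·8^3 + 3·8^2 + 2·8 + 7; sub 9 for 8: 3·9^9 + 3·9^3 + 3·9^2 + 2·9 + 7; = 1162263922; G_7 = 1162263922−1 = 1162263921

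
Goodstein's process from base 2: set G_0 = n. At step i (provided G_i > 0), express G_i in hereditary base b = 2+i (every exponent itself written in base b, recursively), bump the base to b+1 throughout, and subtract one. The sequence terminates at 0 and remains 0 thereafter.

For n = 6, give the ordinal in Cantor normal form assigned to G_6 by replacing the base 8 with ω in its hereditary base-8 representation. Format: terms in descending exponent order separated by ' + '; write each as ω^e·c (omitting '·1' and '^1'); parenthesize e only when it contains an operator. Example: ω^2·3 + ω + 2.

ω^5·5 + ω^4·5 + ω^3·5 + ω^2·5 + ω·5 + 3

step 0: 6 = 2^2 + 2; sub 3 for 2: 3^3 + 3; = 30; G_1 = 30−1 = 29
step 1: 29 = 3^3 + 2; sub 4 for 3: 4^4 + 2; = 258; G_2 = 258−1 = 257
step 2: 257 = 4^4 + 1; sub 5 for 4: 5^5 + 1; = 3126; G_3 = 3126−1 = 3125
step 3: 3125 = 5^5; sub 6 for 5: 6^6; = 46656; G_4 = 46656−1 = 46655
step 4: 46655 = 5·6^5 + 5·6^4 + 5·6^3 + 5·6^2 + 5·6 + 5; sub 7 for 6: 5·7^5 + 5·7^4 + 5·7^3 + 5·7^2 + 5·7 + 5; = 98040; G_5 = 98040−1 = 98039
step 5: 98039 = 5·7^5 + 5·7^4 + 5·7^3 + 5·7^2 + 5·7 + 4; sub 8 for 7: 5·8^5 + 5·8^4 + 5·8^3 + 5·8^2 + 5·8 + 4; = 187244; G_6 = 187244−1 = 187243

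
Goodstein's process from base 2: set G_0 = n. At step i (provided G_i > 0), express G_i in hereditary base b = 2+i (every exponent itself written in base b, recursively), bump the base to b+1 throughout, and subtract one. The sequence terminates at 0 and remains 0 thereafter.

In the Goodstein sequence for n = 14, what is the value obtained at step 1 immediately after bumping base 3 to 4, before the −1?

1282

i=0: 14 = 2^(2 + 1) + 2^2 + 2 (b=2); 2→3: 3^(3 + 1) + 3^3 + 3 = 111; 111−1 = 110
i=1: 110 = 3^(3 + 1) + 3^3 + 2 (b=3); 3→4: 4^(4 + 1) + 4^4 + 2 = 1282; 1282−1 = 1281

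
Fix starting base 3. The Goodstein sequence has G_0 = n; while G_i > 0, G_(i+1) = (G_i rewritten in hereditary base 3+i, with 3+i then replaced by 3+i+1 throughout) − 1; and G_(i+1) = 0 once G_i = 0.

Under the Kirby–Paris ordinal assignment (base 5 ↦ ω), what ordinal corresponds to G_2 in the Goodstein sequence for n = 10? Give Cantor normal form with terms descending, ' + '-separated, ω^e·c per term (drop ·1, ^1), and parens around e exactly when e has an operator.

ω·4 + 4

(0) 10|_3 = 3^2 + 1 ↦ 4^2 + 1|_4 = 17 ⇒ 16
(1) 16|_4 = 4^2 ↦ 5^2|_5 = 25 ⇒ 24
(2) 24|_5 = 4·5 + 4 ↦ 4·6 + 4|_6 = 28 ⇒ 27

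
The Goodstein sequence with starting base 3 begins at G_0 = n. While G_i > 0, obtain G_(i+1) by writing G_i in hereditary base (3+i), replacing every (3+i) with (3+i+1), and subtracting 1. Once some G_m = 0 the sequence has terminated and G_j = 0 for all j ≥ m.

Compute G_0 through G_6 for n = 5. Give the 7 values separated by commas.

base 3: 5 = 3 + 2; at 4: 4 + 2 = 6; next = 5
base 4: 5 = 4 + 1; at 5: 5 + 1 = 6; next = 5
base 5: 5 = 5; at 6: 6 = 6; next = 5
base 6: 5 = 5; at 7: 5 = 5; next = 4
base 7: 4 = 4; at 8: 4 = 4; next = 3
base 8: 3 = 3; at 9: 3 = 3; next = 2

5, 5, 5, 5, 4, 3, 2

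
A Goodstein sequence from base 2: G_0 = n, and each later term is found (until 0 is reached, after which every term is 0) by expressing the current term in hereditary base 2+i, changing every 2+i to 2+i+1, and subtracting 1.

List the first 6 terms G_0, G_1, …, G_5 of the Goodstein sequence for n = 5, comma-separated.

step 0: 5 = 2^2 + 1; sub 3 for 2: 3^3 + 1; = 28; G_1 = 28−1 = 27
step 1: 27 = 3^3; sub 4 for 3: 4^4; = 256; G_2 = 256−1 = 255
step 2: 255 = 3·4^3 + 3·4^2 + 3·4 + 3; sub 5 for 4: 3·5^3 + 3·5^2 + 3·5 + 3; = 468; G_3 = 468−1 = 467
step 3: 467 = 3·5^3 + 3·5^2 + 3·5 + 2; sub 6 for 5: 3·6^3 + 3·6^2 + 3·6 + 2; = 776; G_4 = 776−1 = 775
step 4: 775 = 3·6^3 + 3·6^2 + 3·6 + 1; sub 7 for 6: 3·7^3 + 3·7^2 + 3·7 + 1; = 1198; G_5 = 1198−1 = 1197

5, 27, 255, 467, 775, 1197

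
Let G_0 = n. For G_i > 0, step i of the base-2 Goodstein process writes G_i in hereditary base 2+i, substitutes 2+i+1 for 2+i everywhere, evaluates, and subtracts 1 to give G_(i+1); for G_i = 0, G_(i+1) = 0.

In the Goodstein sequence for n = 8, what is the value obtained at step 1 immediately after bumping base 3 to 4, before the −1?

i=0: 8 = 2^(2 + 1) (b=2); 2→3: 3^(3 + 1) = 81; 81−1 = 80
i=1: 80 = 2·3^3 + 2·3^2 + 2·3 + 2 (b=3); 3→4: 2·4^4 + 2·4^2 + 2·4 + 2 = 554; 554−1 = 553

554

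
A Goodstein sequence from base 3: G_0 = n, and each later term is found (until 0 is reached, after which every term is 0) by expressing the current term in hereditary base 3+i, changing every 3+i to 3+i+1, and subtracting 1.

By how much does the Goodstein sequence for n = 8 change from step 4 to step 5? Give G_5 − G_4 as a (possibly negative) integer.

0

(0) 8|_3 = 2·3 + 2 ↦ 2·4 + 2|_4 = 10 ⇒ 9
(1) 9|_4 = 2·4 + 1 ↦ 2·5 + 1|_5 = 11 ⇒ 10
(2) 10|_5 = 2·5 ↦ 2·6|_6 = 12 ⇒ 11
(3) 11|_6 = 6 + 5 ↦ 7 + 5|_7 = 12 ⇒ 11
(4) 11|_7 = 7 + 4 ↦ 8 + 4|_8 = 12 ⇒ 11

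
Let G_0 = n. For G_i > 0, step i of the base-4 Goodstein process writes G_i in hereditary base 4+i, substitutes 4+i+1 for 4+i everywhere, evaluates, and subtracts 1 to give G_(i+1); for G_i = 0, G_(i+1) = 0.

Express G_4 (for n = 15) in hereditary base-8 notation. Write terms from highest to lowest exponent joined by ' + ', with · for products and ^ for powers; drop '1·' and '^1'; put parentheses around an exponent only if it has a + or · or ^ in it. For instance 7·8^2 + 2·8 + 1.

(0) 15|_4 = 3·4 + 3 ↦ 3·5 + 3|_5 = 18 ⇒ 17
(1) 17|_5 = 3·5 + 2 ↦ 3·6 + 2|_6 = 20 ⇒ 19
(2) 19|_6 = 3·6 + 1 ↦ 3·7 + 1|_7 = 22 ⇒ 21
(3) 21|_7 = 3·7 ↦ 3·8|_8 = 24 ⇒ 23

2·8 + 7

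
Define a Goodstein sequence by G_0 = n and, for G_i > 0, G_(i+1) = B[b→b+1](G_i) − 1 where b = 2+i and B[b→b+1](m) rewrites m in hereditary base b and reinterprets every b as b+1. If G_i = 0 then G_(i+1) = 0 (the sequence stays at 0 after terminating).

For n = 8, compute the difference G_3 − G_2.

5757

G_0=8  [base 2] 2^(2 + 1)  →[2↦3]→  3^(3 + 1) = 81  −1 ⇒ G_1=80
G_1=80  [base 3] 2·3^3 + 2·3^2 + 2·3 + 2  →[3↦4]→  2·4^4 + 2·4^2 + 2·4 + 2 = 554  −1 ⇒ G_2=553
G_2=553  [base 4] 2·4^4 + 2·4^2 + 2·4 + 1  →[4↦5]→  2·5^5 + 2·5^2 + 2·5 + 1 = 6311  −1 ⇒ G_3=6310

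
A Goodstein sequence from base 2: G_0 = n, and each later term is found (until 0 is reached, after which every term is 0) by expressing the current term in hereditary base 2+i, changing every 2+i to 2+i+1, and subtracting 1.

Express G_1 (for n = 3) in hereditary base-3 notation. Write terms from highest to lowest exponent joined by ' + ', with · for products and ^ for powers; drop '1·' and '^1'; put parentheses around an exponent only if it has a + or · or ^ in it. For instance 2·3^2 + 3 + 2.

3

3 —HB2→ 2 + 1 —bump→ 3 + 1 = 4 —(−1)→ 3
3 —HB3→ 3 —bump→ 4 = 4 —(−1)→ 3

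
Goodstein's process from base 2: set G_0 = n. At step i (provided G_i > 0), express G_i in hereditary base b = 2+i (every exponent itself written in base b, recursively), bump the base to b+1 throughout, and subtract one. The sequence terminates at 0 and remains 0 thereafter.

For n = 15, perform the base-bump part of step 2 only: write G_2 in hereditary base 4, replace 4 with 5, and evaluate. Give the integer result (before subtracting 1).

15 —HB2→ 2^(2 + 1) + 2^2 + 2 + 1 —bump→ 3^(3 + 1) + 3^3 + 3 + 1 = 112 —(−1)→ 111
111 —HB3→ 3^(3 + 1) + 3^3 + 3 —bump→ 4^(4 + 1) + 4^4 + 4 = 1284 —(−1)→ 1283
1283 —HB4→ 4^(4 + 1) + 4^4 + 3 —bump→ 5^(5 + 1) + 5^5 + 3 = 18753 —(−1)→ 18752

18753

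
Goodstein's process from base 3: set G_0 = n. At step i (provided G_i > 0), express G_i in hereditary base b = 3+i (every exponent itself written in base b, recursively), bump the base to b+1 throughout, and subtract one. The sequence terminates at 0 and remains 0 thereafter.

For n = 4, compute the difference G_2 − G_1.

[0] 4 ≡ 3 + 1 (base 3). Lift 4: 5. −1: 4.
[1] 4 ≡ 4 (base 4). Lift 5: 5. −1: 4.

0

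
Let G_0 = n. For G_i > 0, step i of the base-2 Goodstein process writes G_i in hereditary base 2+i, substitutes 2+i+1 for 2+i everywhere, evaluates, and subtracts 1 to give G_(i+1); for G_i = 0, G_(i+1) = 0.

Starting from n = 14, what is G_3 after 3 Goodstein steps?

18750

G_0 = 14. HB_2(14) = 2^(2 + 1) + 2^2 + 2. Bump = 111. G_1 = 110.
G_1 = 110. HB_3(110) = 3^(3 + 1) + 3^3 + 2. Bump = 1282. G_2 = 1281.
G_2 = 1281. HB_4(1281) = 4^(4 + 1) + 4^4 + 1. Bump = 18751. G_3 = 18750.
G_3 = 18750. HB_5(18750) = 5^(5 + 1) + 5^5. Bump = 326592. G_4 = 326591.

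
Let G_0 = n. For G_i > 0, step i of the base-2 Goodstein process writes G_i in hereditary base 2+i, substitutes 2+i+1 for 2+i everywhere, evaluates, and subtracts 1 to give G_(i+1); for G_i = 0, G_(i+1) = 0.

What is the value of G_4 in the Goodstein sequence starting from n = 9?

i=0: 9 = 2^(2 + 1) + 1 (b=2); 2→3: 3^(3 + 1) + 1 = 82; 82−1 = 81
i=1: 81 = 3^(3 + 1) (b=3); 3→4: 4^(4 + 1) = 1024; 1024−1 = 1023
i=2: 1023 = 3·4^4 + 3·4^3 + 3·4^2 + 3·4 + 3 (b=4); 4→5: 3·5^5 + 3·5^3 + 3·5^2 + 3·5 + 3 = 9843; 9843−1 = 9842
i=3: 9842 = 3·5^5 + 3·5^3 + 3·5^2 + 3·5 + 2 (b=5); 5→6: 3·6^6 + 3·6^3 + 3·6^2 + 3·6 + 2 = 140744; 140744−1 = 140743
i=4: 140743 = 3·6^6 + 3·6^3 + 3·6^2 + 3·6 + 1 (b=6); 6→7: 3·7^7 + 3·7^3 + 3·7^2 + 3·7 + 1 = 2471827; 2471827−1 = 2471826

140743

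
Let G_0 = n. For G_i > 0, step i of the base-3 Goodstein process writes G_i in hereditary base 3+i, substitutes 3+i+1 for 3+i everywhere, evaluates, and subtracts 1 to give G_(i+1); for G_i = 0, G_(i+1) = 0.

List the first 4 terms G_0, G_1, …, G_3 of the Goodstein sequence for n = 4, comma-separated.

4, 4, 4, 3

(0) 4|_3 = 3 + 1 ↦ 4 + 1|_4 = 5 ⇒ 4
(1) 4|_4 = 4 ↦ 5|_5 = 5 ⇒ 4
(2) 4|_5 = 4 ↦ 4|_6 = 4 ⇒ 3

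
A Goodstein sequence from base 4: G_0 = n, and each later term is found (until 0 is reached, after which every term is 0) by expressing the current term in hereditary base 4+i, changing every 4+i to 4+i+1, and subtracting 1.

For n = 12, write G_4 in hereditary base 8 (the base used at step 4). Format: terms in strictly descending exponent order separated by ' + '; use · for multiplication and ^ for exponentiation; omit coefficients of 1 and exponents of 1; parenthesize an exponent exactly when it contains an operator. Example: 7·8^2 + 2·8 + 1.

2·8 + 1

(0) 12|_4 = 3·4 ↦ 3·5|_5 = 15 ⇒ 14
(1) 14|_5 = 2·5 + 4 ↦ 2·6 + 4|_6 = 16 ⇒ 15
(2) 15|_6 = 2·6 + 3 ↦ 2·7 + 3|_7 = 17 ⇒ 16
(3) 16|_7 = 2·7 + 2 ↦ 2·8 + 2|_8 = 18 ⇒ 17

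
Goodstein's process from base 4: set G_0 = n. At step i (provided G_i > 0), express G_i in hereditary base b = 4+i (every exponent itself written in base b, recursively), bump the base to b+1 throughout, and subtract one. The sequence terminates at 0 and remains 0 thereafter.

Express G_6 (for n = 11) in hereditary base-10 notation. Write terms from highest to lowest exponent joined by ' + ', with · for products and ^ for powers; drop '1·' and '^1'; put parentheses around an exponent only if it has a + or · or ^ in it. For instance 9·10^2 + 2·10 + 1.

10 + 5

base 4: 11 = 2·4 + 3; at 5: 2·5 + 3 = 13; next = 12
base 5: 12 = 2·5 + 2; at 6: 2·6 + 2 = 14; next = 13
base 6: 13 = 2·6 + 1; at 7: 2·7 + 1 = 15; next = 14
base 7: 14 = 2·7; at 8: 2·8 = 16; next = 15
base 8: 15 = 8 + 7; at 9: 9 + 7 = 16; next = 15
base 9: 15 = 9 + 6; at 10: 10 + 6 = 16; next = 15
base 10: 15 = 10 + 5; at 11: 11 + 5 = 16; next = 15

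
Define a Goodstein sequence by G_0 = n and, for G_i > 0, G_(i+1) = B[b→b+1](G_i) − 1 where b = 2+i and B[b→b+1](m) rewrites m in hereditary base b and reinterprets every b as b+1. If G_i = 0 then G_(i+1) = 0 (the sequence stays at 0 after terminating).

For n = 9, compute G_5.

step 0: 9 = 2^(2 + 1) + 1; sub 3 for 2: 3^(3 + 1) + 1; = 82; G_1 = 82−1 = 81
step 1: 81 = 3^(3 + 1); sub 4 for 3: 4^(4 + 1); = 1024; G_2 = 1024−1 = 1023
step 2: 1023 = 3·4^4 + 3·4^3 + 3·4^2 + 3·4 + 3; sub 5 for 4: 3·5^5 + 3·5^3 + 3·5^2 + 3·5 + 3; = 9843; G_3 = 9843−1 = 9842
step 3: 9842 = 3·5^5 + 3·5^3 + 3·5^2 + 3·5 + 2; sub 6 for 5: 3·6^6 + 3·6^3 + 3·6^2 + 3·6 + 2; = 140744; G_4 = 140744−1 = 140743
step 4: 140743 = 3·6^6 + 3·6^3 + 3·6^2 + 3·6 + 1; sub 7 for 6: 3·7^7 + 3·7^3 + 3·7^2 + 3·7 + 1; = 2471827; G_5 = 2471827−1 = 2471826

2471826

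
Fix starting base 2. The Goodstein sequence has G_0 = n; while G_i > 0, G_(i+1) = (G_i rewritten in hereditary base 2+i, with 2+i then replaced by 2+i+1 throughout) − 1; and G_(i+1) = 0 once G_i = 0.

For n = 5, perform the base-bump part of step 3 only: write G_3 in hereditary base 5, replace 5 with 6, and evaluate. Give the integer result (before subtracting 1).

776

(0) 5|_2 = 2^2 + 1 ↦ 3^3 + 1|_3 = 28 ⇒ 27
(1) 27|_3 = 3^3 ↦ 4^4|_4 = 256 ⇒ 255
(2) 255|_4 = 3·4^3 + 3·4^2 + 3·4 + 3 ↦ 3·5^3 + 3·5^2 + 3·5 + 3|_5 = 468 ⇒ 467
(3) 467|_5 = 3·5^3 + 3·5^2 + 3·5 + 2 ↦ 3·6^3 + 3·6^2 + 3·6 + 2|_6 = 776 ⇒ 775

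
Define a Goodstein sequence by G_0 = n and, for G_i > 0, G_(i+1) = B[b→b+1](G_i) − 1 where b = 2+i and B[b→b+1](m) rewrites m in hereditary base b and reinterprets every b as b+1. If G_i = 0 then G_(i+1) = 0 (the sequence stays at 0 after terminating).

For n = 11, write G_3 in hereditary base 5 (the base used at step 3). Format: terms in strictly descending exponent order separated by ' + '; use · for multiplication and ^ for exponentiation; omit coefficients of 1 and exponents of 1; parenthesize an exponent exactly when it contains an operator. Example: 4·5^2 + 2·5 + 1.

i=0: 11 = 2^(2 + 1) + 2 + 1 (b=2); 2→3: 3^(3 + 1) + 3 + 1 = 85; 85−1 = 84
i=1: 84 = 3^(3 + 1) + 3 (b=3); 3→4: 4^(4 + 1) + 4 = 1028; 1028−1 = 1027
i=2: 1027 = 4^(4 + 1) + 3 (b=4); 4→5: 5^(5 + 1) + 3 = 15628; 15628−1 = 15627
i=3: 15627 = 5^(5 + 1) + 2 (b=5); 5→6: 6^(6 + 1) + 2 = 279938; 279938−1 = 279937

5^(5 + 1) + 2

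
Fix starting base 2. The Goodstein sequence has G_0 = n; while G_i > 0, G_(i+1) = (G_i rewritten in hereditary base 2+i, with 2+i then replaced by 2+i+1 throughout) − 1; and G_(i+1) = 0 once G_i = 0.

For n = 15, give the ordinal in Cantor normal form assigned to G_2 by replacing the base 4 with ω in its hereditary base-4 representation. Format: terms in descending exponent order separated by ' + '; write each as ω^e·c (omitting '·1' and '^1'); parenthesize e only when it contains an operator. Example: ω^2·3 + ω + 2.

ω^(ω + 1) + ω^ω + 3

[0] 15 ≡ 2^(2 + 1) + 2^2 + 2 + 1 (base 2). Lift 3: 112. −1: 111.
[1] 111 ≡ 3^(3 + 1) + 3^3 + 3 (base 3). Lift 4: 1284. −1: 1283.
[2] 1283 ≡ 4^(4 + 1) + 4^4 + 3 (base 4). Lift 5: 18753. −1: 18752.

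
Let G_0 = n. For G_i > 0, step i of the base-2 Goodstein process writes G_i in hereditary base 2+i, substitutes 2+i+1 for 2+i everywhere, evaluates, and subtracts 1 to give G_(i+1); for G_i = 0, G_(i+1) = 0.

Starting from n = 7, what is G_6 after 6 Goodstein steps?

7 —HB2→ 2^2 + 2 + 1 —bump→ 3^3 + 3 + 1 = 31 —(−1)→ 30
30 —HB3→ 3^3 + 3 —bump→ 4^4 + 4 = 260 —(−1)→ 259
259 —HB4→ 4^4 + 3 —bump→ 5^5 + 3 = 3128 —(−1)→ 3127
3127 —HB5→ 5^5 + 2 —bump→ 6^6 + 2 = 46658 —(−1)→ 46657
46657 —HB6→ 6^6 + 1 —bump→ 7^7 + 1 = 823544 —(−1)→ 823543
823543 —HB7→ 7^7 —bump→ 8^8 = 16777216 —(−1)→ 16777215
16777215 —HB8→ 7·8^7 + 7·8^6 + 7·8^5 + 7·8^4 + 7·8^3 + 7·8^2 + 7·8 + 7 —bump→ 7·9^7 + 7·9^6 + 7·9^5 + 7·9^4 + 7·9^3 + 7·9^2 + 7·9 + 7 = 37665880 —(−1)→ 37665879

16777215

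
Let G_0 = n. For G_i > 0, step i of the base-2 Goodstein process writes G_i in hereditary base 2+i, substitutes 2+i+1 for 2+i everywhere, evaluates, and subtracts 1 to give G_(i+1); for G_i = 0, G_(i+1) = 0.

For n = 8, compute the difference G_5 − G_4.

1553800

(0) 8|_2 = 2^(2 + 1) ↦ 3^(3 + 1)|_3 = 81 ⇒ 80
(1) 80|_3 = 2·3^3 + 2·3^2 + 2·3 + 2 ↦ 2·4^4 + 2·4^2 + 2·4 + 2|_4 = 554 ⇒ 553
(2) 553|_4 = 2·4^4 + 2·4^2 + 2·4 + 1 ↦ 2·5^5 + 2·5^2 + 2·5 + 1|_5 = 6311 ⇒ 6310
(3) 6310|_5 = 2·5^5 + 2·5^2 + 2·5 ↦ 2·6^6 + 2·6^2 + 2·6|_6 = 93396 ⇒ 93395
(4) 93395|_6 = 2·6^6 + 2·6^2 + 6 + 5 ↦ 2·7^7 + 2·7^2 + 7 + 5|_7 = 1647196 ⇒ 1647195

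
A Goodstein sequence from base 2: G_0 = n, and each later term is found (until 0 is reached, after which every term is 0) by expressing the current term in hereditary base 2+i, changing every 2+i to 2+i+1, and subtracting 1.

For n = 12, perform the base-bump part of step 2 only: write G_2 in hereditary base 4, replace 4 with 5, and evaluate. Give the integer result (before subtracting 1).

15686

base 2: 12 = 2^(2 + 1) + 2^2; at 3: 3^(3 + 1) + 3^3 = 108; next = 107
base 3: 107 = 3^(3 + 1) + 2·3^2 + 2·3 + 2; at 4: 4^(4 + 1) + 2·4^2 + 2·4 + 2 = 1066; next = 1065
base 4: 1065 = 4^(4 + 1) + 2·4^2 + 2·4 + 1; at 5: 5^(5 + 1) + 2·5^2 + 2·5 + 1 = 15686; next = 15685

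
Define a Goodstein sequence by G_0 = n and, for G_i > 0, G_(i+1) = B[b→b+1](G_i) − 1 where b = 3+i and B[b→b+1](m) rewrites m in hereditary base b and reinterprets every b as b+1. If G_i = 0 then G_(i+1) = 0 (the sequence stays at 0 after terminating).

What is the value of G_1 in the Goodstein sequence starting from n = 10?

G_0=10  [base 3] 3^2 + 1  →[3↦4]→  4^2 + 1 = 17  −1 ⇒ G_1=16
G_1=16  [base 4] 4^2  →[4↦5]→  5^2 = 25  −1 ⇒ G_2=24

16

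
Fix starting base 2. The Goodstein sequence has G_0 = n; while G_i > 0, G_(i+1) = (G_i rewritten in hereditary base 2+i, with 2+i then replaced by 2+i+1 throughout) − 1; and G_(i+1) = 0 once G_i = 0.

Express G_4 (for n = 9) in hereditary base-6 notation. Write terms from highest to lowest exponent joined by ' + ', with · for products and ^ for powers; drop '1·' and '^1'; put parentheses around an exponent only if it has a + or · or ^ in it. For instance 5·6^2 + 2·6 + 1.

G_0=9  [base 2] 2^(2 + 1) + 1  →[2↦3]→  3^(3 + 1) + 1 = 82  −1 ⇒ G_1=81
G_1=81  [base 3] 3^(3 + 1)  →[3↦4]→  4^(4 + 1) = 1024  −1 ⇒ G_2=1023
G_2=1023  [base 4] 3·4^4 + 3·4^3 + 3·4^2 + 3·4 + 3  →[4↦5]→  3·5^5 + 3·5^3 + 3·5^2 + 3·5 + 3 = 9843  −1 ⇒ G_3=9842
G_3=9842  [base 5] 3·5^5 + 3·5^3 + 3·5^2 + 3·5 + 2  →[5↦6]→  3·6^6 + 3·6^3 + 3·6^2 + 3·6 + 2 = 140744  −1 ⇒ G_4=140743
G_4=140743  [base 6] 3·6^6 + 3·6^3 + 3·6^2 + 3·6 + 1  →[6↦7]→  3·7^7 + 3·7^3 + 3·7^2 + 3·7 + 1 = 2471827  −1 ⇒ G_5=2471826

3·6^6 + 3·6^3 + 3·6^2 + 3·6 + 1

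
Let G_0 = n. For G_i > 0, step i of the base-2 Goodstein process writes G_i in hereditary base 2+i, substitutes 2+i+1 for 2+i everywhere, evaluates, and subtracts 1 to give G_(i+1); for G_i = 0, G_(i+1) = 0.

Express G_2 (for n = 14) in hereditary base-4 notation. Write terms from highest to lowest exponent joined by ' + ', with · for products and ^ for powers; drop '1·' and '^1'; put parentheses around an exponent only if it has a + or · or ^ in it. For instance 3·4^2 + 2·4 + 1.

4^(4 + 1) + 4^4 + 1

step 0: 14 = 2^(2 + 1) + 2^2 + 2; sub 3 for 2: 3^(3 + 1) + 3^3 + 3; = 111; G_1 = 111−1 = 110
step 1: 110 = 3^(3 + 1) + 3^3 + 2; sub 4 for 3: 4^(4 + 1) + 4^4 + 2; = 1282; G_2 = 1282−1 = 1281
step 2: 1281 = 4^(4 + 1) + 4^4 + 1; sub 5 for 4: 5^(5 + 1) + 5^5 + 1; = 18751; G_3 = 18751−1 = 18750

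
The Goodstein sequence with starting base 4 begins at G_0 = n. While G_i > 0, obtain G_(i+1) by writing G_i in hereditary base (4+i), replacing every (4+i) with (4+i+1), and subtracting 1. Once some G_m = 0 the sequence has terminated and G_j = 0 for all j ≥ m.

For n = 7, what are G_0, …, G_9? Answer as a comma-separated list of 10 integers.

7, 7, 7, 7, 7, 6, 5, 4, 3, 2

step 0: 7 = 4 + 3; sub 5 for 4: 5 + 3; = 8; G_1 = 8−1 = 7
step 1: 7 = 5 + 2; sub 6 for 5: 6 + 2; = 8; G_2 = 8−1 = 7
step 2: 7 = 6 + 1; sub 7 for 6: 7 + 1; = 8; G_3 = 8−1 = 7
step 3: 7 = 7; sub 8 for 7: 8; = 8; G_4 = 8−1 = 7
step 4: 7 = 7; sub 9 for 8: 7; = 7; G_5 = 7−1 = 6
step 5: 6 = 6; sub 10 for 9: 6; = 6; G_6 = 6−1 = 5
step 6: 5 = 5; sub 11 for 10: 5; = 5; G_7 = 5−1 = 4
step 7: 4 = 4; sub 12 for 11: 4; = 4; G_8 = 4−1 = 3
step 8: 3 = 3; sub 13 for 12: 3; = 3; G_9 = 3−1 = 2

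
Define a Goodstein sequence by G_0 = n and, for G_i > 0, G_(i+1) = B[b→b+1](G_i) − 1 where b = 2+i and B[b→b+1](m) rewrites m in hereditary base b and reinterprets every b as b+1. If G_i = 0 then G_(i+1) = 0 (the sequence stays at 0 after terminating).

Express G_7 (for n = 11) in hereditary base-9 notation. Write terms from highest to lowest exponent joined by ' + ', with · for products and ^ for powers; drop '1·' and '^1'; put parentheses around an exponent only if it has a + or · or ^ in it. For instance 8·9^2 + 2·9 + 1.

7·9^9 + 7·9^7 + 7·9^6 + 7·9^5 + 7·9^4 + 7·9^3 + 7·9^2 + 7·9 + 6

G_0=11  [base 2] 2^(2 + 1) + 2 + 1  →[2↦3]→  3^(3 + 1) + 3 + 1 = 85  −1 ⇒ G_1=84
G_1=84  [base 3] 3^(3 + 1) + 3  →[3↦4]→  4^(4 + 1) + 4 = 1028  −1 ⇒ G_2=1027
G_2=1027  [base 4] 4^(4 + 1) + 3  →[4↦5]→  5^(5 + 1) + 3 = 15628  −1 ⇒ G_3=15627
G_3=15627  [base 5] 5^(5 + 1) + 2  →[5↦6]→  6^(6 + 1) + 2 = 279938  −1 ⇒ G_4=279937
G_4=279937  [base 6] 6^(6 + 1) + 1  →[6↦7]→  7^(7 + 1) + 1 = 5764802  −1 ⇒ G_5=5764801
G_5=5764801  [base 7] 7^(7 + 1)  →[7↦8]→  8^(8 + 1) = 134217728  −1 ⇒ G_6=134217727
G_6=134217727  [base 8] 7·8^8 + 7·8^7 + 7·8^6 + 7·8^5 + 7·8^4 + 7·8^3 + 7·8^2 + 7·8 + 7  →[8↦9]→  7·9^9 + 7·9^7 + 7·9^6 + 7·9^5 + 7·9^4 + 7·9^3 + 7·9^2 + 7·9 + 7 = 2749609303  −1 ⇒ G_7=2749609302
G_7=2749609302  [base 9] 7·9^9 + 7·9^7 + 7·9^6 + 7·9^5 + 7·9^4 + 7·9^3 + 7·9^2 + 7·9 + 6  →[9↦10]→  7·10^10 + 7·10^7 + 7·10^6 + 7·10^5 + 7·10^4 + 7·10^3 + 7·10^2 + 7·10 + 6 = 70077777776  −1 ⇒ G_8=70077777775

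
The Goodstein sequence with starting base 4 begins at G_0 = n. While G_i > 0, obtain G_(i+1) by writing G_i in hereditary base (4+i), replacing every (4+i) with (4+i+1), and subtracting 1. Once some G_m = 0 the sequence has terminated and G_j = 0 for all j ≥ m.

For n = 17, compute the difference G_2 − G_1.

step 0: 17 = 4^2 + 1; sub 5 for 4: 5^2 + 1; = 26; G_1 = 26−1 = 25
step 1: 25 = 5^2; sub 6 for 5: 6^2; = 36; G_2 = 36−1 = 35

10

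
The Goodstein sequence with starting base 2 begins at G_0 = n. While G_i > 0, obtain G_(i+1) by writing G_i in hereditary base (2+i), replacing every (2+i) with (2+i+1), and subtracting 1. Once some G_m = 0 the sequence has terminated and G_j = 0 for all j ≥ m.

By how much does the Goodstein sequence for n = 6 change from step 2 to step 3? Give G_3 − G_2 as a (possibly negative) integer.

G_0=6  [base 2] 2^2 + 2  →[2↦3]→  3^3 + 3 = 30  −1 ⇒ G_1=29
G_1=29  [base 3] 3^3 + 2  →[3↦4]→  4^4 + 2 = 258  −1 ⇒ G_2=257
G_2=257  [base 4] 4^4 + 1  →[4↦5]→  5^5 + 1 = 3126  −1 ⇒ G_3=3125

2868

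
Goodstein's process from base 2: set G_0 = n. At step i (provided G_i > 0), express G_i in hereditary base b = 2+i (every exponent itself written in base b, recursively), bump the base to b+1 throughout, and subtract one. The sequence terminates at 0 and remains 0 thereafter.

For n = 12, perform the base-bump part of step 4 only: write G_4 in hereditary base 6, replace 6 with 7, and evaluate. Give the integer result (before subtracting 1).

i=0: 12 = 2^(2 + 1) + 2^2 (b=2); 2→3: 3^(3 + 1) + 3^3 = 108; 108−1 = 107
i=1: 107 = 3^(3 + 1) + 2·3^2 + 2·3 + 2 (b=3); 3→4: 4^(4 + 1) + 2·4^2 + 2·4 + 2 = 1066; 1066−1 = 1065
i=2: 1065 = 4^(4 + 1) + 2·4^2 + 2·4 + 1 (b=4); 4→5: 5^(5 + 1) + 2·5^2 + 2·5 + 1 = 15686; 15686−1 = 15685
i=3: 15685 = 5^(5 + 1) + 2·5^2 + 2·5 (b=5); 5→6: 6^(6 + 1) + 2·6^2 + 2·6 = 280020; 280020−1 = 280019
i=4: 280019 = 6^(6 + 1) + 2·6^2 + 6 + 5 (b=6); 6→7: 7^(7 + 1) + 2·7^2 + 7 + 5 = 5764911; 5764911−1 = 5764910

5764911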